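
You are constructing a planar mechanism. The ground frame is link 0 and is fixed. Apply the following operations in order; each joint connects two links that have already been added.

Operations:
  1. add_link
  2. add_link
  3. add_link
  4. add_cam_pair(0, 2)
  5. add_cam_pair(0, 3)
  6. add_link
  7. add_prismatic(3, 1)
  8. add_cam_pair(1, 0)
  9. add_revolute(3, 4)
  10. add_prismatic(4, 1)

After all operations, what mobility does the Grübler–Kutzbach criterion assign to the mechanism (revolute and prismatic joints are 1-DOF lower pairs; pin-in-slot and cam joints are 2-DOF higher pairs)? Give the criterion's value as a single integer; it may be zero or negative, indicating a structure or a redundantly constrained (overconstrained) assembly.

[1;0;0] (link 0 is ground)
L+ [2;0;0]
L+ [3;0;0]
L+ [4;0;0]
C(0,2)∈J2 [4;0;1]
C(0,3)∈J2 [4;0;2]
L+ [5;0;2]
P(3,1)∈J1 [5;1;2]
C(1,0)∈J2 [5;1;3]
R(3,4)∈J1 [5;2;3]
P(4,1)∈J1 [5;3;3]
mobility = 12 − 6 − 3 = 3

M = 3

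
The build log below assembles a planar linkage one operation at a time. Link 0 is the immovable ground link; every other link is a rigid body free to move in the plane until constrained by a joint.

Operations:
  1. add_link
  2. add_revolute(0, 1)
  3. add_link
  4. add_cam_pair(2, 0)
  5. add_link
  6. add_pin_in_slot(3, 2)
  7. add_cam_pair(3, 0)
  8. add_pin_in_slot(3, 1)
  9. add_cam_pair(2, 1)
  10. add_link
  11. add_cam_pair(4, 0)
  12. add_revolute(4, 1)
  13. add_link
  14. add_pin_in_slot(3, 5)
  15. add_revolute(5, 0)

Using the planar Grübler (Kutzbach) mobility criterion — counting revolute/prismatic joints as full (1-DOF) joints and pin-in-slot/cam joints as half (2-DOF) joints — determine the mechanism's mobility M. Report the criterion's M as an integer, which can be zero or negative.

M = 2

(L,J1,J2)=(1,0,0); link0 fixed
link1: (2,0,0)
R 0-1 [J1]: (2,1,0)
link2: (3,1,0)
C 2-0 [J2]: (3,1,1)
link3: (4,1,1)
PS 3-2 [J2]: (4,1,2)
C 3-0 [J2]: (4,1,3)
PS 3-1 [J2]: (4,1,4)
C 2-1 [J2]: (4,1,5)
link4: (5,1,5)
C 4-0 [J2]: (5,1,6)
R 4-1 [J1]: (5,2,6)
link5: (6,2,6)
PS 3-5 [J2]: (6,2,7)
R 5-0 [J1]: (6,3,7)
Grübler: 3·5 − 2·3 − 7 = 2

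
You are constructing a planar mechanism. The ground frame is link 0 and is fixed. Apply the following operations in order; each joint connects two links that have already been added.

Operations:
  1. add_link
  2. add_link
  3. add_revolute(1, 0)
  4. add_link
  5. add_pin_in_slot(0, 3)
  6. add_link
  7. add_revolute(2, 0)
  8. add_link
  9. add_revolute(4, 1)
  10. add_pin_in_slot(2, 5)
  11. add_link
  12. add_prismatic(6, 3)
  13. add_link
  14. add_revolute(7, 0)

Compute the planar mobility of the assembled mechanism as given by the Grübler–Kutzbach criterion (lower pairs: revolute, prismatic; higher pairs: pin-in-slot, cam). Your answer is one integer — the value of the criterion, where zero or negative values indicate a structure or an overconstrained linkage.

(L,J1,J2)=(1,0,0); link0 fixed
link1: (2,0,0)
link2: (3,0,0)
R 1-0 [J1]: (3,1,0)
link3: (4,1,0)
PS 0-3 [J2]: (4,1,1)
link4: (5,1,1)
R 2-0 [J1]: (5,2,1)
link5: (6,2,1)
R 4-1 [J1]: (6,3,1)
PS 2-5 [J2]: (6,3,2)
link6: (7,3,2)
P 6-3 [J1]: (7,4,2)
link7: (8,4,2)
R 7-0 [J1]: (8,5,2)
Grübler: 3·7 − 2·5 − 2 = 9

M = 9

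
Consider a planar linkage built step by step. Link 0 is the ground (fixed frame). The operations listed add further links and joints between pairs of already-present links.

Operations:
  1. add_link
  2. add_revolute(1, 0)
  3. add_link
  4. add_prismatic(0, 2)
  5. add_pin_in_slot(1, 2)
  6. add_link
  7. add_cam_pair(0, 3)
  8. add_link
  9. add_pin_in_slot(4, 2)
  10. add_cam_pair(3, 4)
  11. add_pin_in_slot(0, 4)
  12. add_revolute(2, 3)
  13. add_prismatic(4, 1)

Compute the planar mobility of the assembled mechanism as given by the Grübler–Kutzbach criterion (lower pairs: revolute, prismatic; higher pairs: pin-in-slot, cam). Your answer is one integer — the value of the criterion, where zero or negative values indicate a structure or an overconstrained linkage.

M = -1

(L,J1,J2)=(1,0,0); link0 fixed
link1: (2,0,0)
R 1-0 [J1]: (2,1,0)
link2: (3,1,0)
P 0-2 [J1]: (3,2,0)
PS 1-2 [J2]: (3,2,1)
link3: (4,2,1)
C 0-3 [J2]: (4,2,2)
link4: (5,2,2)
PS 4-2 [J2]: (5,2,3)
C 3-4 [J2]: (5,2,4)
PS 0-4 [J2]: (5,2,5)
R 2-3 [J1]: (5,3,5)
P 4-1 [J1]: (5,4,5)
Grübler: 3·4 − 2·4 − 5 = -1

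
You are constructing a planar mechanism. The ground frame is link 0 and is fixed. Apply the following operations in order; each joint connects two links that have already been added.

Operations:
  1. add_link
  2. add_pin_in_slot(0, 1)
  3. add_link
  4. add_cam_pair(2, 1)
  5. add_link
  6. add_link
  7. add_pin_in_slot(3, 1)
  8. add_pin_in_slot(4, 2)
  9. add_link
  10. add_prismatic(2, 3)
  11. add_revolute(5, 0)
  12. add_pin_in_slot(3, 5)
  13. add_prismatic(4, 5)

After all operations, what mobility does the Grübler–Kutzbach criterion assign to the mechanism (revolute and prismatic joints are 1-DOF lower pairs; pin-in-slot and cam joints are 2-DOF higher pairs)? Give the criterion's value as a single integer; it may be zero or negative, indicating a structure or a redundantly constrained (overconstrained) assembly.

[1;0;0] (link 0 is ground)
L+ [2;0;0]
PS(0,1)∈J2 [2;0;1]
L+ [3;0;1]
C(2,1)∈J2 [3;0;2]
L+ [4;0;2]
L+ [5;0;2]
PS(3,1)∈J2 [5;0;3]
PS(4,2)∈J2 [5;0;4]
L+ [6;0;4]
P(2,3)∈J1 [6;1;4]
R(5,0)∈J1 [6;2;4]
PS(3,5)∈J2 [6;2;5]
P(4,5)∈J1 [6;3;5]
mobility = 15 − 6 − 5 = 4

M = 4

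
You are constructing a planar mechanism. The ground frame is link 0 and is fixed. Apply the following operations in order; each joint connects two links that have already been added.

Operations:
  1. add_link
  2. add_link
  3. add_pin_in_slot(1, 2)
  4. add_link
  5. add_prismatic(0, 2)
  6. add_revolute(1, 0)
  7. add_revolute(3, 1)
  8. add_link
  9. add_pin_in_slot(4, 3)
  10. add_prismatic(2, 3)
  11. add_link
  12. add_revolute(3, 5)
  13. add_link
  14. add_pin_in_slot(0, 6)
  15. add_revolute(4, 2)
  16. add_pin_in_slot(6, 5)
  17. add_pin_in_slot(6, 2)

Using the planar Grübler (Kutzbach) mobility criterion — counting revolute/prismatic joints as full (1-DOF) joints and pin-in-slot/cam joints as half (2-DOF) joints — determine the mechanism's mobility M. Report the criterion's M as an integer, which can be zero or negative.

[1;0;0] (link 0 is ground)
L+ [2;0;0]
L+ [3;0;0]
PS(1,2)∈J2 [3;0;1]
L+ [4;0;1]
P(0,2)∈J1 [4;1;1]
R(1,0)∈J1 [4;2;1]
R(3,1)∈J1 [4;3;1]
L+ [5;3;1]
PS(4,3)∈J2 [5;3;2]
P(2,3)∈J1 [5;4;2]
L+ [6;4;2]
R(3,5)∈J1 [6;5;2]
L+ [7;5;2]
PS(0,6)∈J2 [7;5;3]
R(4,2)∈J1 [7;6;3]
PS(6,5)∈J2 [7;6;4]
PS(6,2)∈J2 [7;6;5]
mobility = 18 − 12 − 5 = 1

M = 1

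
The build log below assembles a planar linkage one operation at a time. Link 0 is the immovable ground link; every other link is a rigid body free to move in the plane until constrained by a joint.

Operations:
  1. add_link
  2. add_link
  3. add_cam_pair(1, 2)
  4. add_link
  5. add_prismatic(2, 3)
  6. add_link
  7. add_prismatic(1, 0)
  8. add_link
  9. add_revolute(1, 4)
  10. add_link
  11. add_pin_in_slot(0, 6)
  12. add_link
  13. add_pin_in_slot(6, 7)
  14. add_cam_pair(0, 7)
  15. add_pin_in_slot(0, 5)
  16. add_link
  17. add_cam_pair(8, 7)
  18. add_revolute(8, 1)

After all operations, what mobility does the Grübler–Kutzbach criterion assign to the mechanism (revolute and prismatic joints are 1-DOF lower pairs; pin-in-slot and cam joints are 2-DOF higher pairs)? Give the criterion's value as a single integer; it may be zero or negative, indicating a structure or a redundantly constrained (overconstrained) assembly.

[1;0;0] (link 0 is ground)
L+ [2;0;0]
L+ [3;0;0]
C(1,2)∈J2 [3;0;1]
L+ [4;0;1]
P(2,3)∈J1 [4;1;1]
L+ [5;1;1]
P(1,0)∈J1 [5;2;1]
L+ [6;2;1]
R(1,4)∈J1 [6;3;1]
L+ [7;3;1]
PS(0,6)∈J2 [7;3;2]
L+ [8;3;2]
PS(6,7)∈J2 [8;3;3]
C(0,7)∈J2 [8;3;4]
PS(0,5)∈J2 [8;3;5]
L+ [9;3;5]
C(8,7)∈J2 [9;3;6]
R(8,1)∈J1 [9;4;6]
mobility = 24 − 8 − 6 = 10

M = 10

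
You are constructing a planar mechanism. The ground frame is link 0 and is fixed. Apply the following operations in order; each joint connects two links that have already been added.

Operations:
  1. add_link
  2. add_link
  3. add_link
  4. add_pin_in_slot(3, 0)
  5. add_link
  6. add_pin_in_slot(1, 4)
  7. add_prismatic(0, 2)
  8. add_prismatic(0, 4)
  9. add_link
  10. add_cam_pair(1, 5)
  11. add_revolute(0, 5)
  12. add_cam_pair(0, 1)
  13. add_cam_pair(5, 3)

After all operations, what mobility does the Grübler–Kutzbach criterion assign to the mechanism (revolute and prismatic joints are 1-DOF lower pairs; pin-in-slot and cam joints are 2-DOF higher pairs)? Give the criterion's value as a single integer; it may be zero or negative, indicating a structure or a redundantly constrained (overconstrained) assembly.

M = 4

ground; <1,0,0>
#1 <2,0,0>
#2 <3,0,0>
#3 <4,0,0>
PS:3↔0 J2 <4,0,1>
#4 <5,0,1>
PS:1↔4 J2 <5,0,2>
P:0↔2 J1 <5,1,2>
P:0↔4 J1 <5,2,2>
#5 <6,2,2>
C:1↔5 J2 <6,2,3>
R:0↔5 J1 <6,3,3>
C:0↔1 J2 <6,3,4>
C:5↔3 J2 <6,3,5>
3×5 − 2×3 − 1×5 = 4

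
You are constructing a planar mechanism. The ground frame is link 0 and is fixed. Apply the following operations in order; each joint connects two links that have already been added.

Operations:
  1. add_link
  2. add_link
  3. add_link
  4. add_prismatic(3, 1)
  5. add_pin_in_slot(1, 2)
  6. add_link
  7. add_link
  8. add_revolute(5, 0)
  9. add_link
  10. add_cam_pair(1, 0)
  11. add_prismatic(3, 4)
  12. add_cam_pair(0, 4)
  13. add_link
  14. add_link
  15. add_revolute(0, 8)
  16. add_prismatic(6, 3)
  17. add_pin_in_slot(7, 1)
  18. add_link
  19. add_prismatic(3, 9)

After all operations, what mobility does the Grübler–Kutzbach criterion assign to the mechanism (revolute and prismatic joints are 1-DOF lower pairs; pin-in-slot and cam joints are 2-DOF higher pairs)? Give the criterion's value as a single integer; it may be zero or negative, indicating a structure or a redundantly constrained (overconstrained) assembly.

M = 11

[1;0;0] (link 0 is ground)
L+ [2;0;0]
L+ [3;0;0]
L+ [4;0;0]
P(3,1)∈J1 [4;1;0]
PS(1,2)∈J2 [4;1;1]
L+ [5;1;1]
L+ [6;1;1]
R(5,0)∈J1 [6;2;1]
L+ [7;2;1]
C(1,0)∈J2 [7;2;2]
P(3,4)∈J1 [7;3;2]
C(0,4)∈J2 [7;3;3]
L+ [8;3;3]
L+ [9;3;3]
R(0,8)∈J1 [9;4;3]
P(6,3)∈J1 [9;5;3]
PS(7,1)∈J2 [9;5;4]
L+ [10;5;4]
P(3,9)∈J1 [10;6;4]
mobility = 27 − 12 − 4 = 11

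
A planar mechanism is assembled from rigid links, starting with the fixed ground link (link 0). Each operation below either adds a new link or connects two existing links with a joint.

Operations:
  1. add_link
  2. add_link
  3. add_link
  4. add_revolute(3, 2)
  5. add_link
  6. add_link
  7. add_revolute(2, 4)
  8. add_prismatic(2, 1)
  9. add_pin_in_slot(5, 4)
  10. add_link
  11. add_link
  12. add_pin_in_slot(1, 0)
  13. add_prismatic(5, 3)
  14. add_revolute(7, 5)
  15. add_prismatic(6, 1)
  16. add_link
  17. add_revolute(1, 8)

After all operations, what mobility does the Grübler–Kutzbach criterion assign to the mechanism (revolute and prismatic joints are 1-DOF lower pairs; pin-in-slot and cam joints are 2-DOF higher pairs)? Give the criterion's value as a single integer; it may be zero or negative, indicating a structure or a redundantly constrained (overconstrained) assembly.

M = 8

link 0 = ground. State L|J1|J2 = 1|0|0
+link1  2|0|0
+link2  3|0|0
+link3  4|0|0
R(3,2) f=1→J1  4|1|0
+link4  5|1|0
+link5  6|1|0
R(2,4) f=1→J1  6|2|0
P(2,1) f=1→J1  6|3|0
PS(5,4) f=2→J2  6|3|1
+link6  7|3|1
+link7  8|3|1
PS(1,0) f=2→J2  8|3|2
P(5,3) f=1→J1  8|4|2
R(7,5) f=1→J1  8|5|2
P(6,1) f=1→J1  8|6|2
+link8  9|6|2
R(1,8) f=1→J1  9|7|2
M = 3(9−1)−2·7−2 = 24−14−2 = 8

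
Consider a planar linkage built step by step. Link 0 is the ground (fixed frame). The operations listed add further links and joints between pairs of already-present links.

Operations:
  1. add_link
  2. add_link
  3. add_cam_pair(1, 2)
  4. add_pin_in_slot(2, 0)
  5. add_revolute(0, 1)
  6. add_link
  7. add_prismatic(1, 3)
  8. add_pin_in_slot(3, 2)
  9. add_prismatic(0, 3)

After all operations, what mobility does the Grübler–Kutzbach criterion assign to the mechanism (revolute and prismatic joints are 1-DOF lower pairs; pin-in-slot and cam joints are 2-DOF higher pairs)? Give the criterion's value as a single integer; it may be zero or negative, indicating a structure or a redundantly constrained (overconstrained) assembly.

(L,J1,J2)=(1,0,0); link0 fixed
link1: (2,0,0)
link2: (3,0,0)
C 1-2 [J2]: (3,0,1)
PS 2-0 [J2]: (3,0,2)
R 0-1 [J1]: (3,1,2)
link3: (4,1,2)
P 1-3 [J1]: (4,2,2)
PS 3-2 [J2]: (4,2,3)
P 0-3 [J1]: (4,3,3)
Grübler: 3·3 − 2·3 − 3 = 0

M = 0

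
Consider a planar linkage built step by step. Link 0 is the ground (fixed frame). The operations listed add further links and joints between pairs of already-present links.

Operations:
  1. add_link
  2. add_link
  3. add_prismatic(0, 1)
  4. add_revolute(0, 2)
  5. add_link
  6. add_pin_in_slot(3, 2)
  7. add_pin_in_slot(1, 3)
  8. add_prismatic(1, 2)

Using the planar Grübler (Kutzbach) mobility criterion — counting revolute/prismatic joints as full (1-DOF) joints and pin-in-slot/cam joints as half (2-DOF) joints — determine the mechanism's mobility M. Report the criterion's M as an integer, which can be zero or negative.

M = 1

ground; <1,0,0>
#1 <2,0,0>
#2 <3,0,0>
P:0↔1 J1 <3,1,0>
R:0↔2 J1 <3,2,0>
#3 <4,2,0>
PS:3↔2 J2 <4,2,1>
PS:1↔3 J2 <4,2,2>
P:1↔2 J1 <4,3,2>
3×3 − 2×3 − 1×2 = 1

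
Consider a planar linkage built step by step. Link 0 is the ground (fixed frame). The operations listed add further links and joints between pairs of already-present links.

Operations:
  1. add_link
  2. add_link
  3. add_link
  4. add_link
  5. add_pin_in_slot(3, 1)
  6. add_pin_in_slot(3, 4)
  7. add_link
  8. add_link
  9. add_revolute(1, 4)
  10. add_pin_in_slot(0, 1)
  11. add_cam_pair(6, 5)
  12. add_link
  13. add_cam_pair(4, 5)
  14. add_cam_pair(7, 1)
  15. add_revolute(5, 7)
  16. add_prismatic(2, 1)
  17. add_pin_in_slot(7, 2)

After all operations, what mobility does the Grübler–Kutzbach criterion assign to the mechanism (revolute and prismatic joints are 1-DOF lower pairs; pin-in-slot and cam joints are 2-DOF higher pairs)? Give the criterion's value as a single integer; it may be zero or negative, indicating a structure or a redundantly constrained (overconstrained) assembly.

[1;0;0] (link 0 is ground)
L+ [2;0;0]
L+ [3;0;0]
L+ [4;0;0]
L+ [5;0;0]
PS(3,1)∈J2 [5;0;1]
PS(3,4)∈J2 [5;0;2]
L+ [6;0;2]
L+ [7;0;2]
R(1,4)∈J1 [7;1;2]
PS(0,1)∈J2 [7;1;3]
C(6,5)∈J2 [7;1;4]
L+ [8;1;4]
C(4,5)∈J2 [8;1;5]
C(7,1)∈J2 [8;1;6]
R(5,7)∈J1 [8;2;6]
P(2,1)∈J1 [8;3;6]
PS(7,2)∈J2 [8;3;7]
mobility = 21 − 6 − 7 = 8

M = 8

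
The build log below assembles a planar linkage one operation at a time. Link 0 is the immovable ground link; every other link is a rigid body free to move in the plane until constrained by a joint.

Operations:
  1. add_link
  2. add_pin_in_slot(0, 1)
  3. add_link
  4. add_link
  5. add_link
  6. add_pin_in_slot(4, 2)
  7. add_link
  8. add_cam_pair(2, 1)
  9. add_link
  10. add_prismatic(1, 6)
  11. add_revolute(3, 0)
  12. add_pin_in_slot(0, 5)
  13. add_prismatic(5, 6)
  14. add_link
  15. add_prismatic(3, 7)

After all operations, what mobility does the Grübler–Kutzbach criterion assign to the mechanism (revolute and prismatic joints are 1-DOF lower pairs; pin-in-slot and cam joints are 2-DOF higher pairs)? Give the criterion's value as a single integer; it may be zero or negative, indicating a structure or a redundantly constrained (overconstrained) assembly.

ground; <1,0,0>
#1 <2,0,0>
PS:0↔1 J2 <2,0,1>
#2 <3,0,1>
#3 <4,0,1>
#4 <5,0,1>
PS:4↔2 J2 <5,0,2>
#5 <6,0,2>
C:2↔1 J2 <6,0,3>
#6 <7,0,3>
P:1↔6 J1 <7,1,3>
R:3↔0 J1 <7,2,3>
PS:0↔5 J2 <7,2,4>
P:5↔6 J1 <7,3,4>
#7 <8,3,4>
P:3↔7 J1 <8,4,4>
3×7 − 2×4 − 1×4 = 9

M = 9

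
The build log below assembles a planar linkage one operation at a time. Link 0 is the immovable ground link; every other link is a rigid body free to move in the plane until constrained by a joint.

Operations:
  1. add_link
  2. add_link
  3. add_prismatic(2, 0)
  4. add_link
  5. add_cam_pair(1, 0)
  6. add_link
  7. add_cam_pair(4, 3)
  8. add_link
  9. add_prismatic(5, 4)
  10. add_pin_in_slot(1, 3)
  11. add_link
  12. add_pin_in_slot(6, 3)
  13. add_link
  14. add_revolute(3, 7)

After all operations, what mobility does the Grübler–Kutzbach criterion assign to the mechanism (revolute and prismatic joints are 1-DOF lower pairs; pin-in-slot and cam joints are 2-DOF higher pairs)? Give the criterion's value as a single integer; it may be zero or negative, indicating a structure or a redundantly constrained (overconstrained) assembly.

M = 11

link 0 = ground. State L|J1|J2 = 1|0|0
+link1  2|0|0
+link2  3|0|0
P(2,0) f=1→J1  3|1|0
+link3  4|1|0
C(1,0) f=2→J2  4|1|1
+link4  5|1|1
C(4,3) f=2→J2  5|1|2
+link5  6|1|2
P(5,4) f=1→J1  6|2|2
PS(1,3) f=2→J2  6|2|3
+link6  7|2|3
PS(6,3) f=2→J2  7|2|4
+link7  8|2|4
R(3,7) f=1→J1  8|3|4
M = 3(8−1)−2·3−4 = 21−6−4 = 11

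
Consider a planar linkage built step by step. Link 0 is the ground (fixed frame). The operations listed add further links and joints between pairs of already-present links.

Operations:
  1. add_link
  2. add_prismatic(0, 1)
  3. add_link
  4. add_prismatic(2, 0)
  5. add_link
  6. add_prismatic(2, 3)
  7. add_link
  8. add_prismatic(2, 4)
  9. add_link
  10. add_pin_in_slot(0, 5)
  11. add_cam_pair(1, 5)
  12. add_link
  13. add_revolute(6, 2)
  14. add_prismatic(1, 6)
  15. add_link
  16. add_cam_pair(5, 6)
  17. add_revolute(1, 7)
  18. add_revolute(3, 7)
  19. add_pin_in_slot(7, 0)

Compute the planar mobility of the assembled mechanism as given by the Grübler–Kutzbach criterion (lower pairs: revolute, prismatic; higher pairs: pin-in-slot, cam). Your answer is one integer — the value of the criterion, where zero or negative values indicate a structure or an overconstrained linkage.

ground; <1,0,0>
#1 <2,0,0>
P:0↔1 J1 <2,1,0>
#2 <3,1,0>
P:2↔0 J1 <3,2,0>
#3 <4,2,0>
P:2↔3 J1 <4,3,0>
#4 <5,3,0>
P:2↔4 J1 <5,4,0>
#5 <6,4,0>
PS:0↔5 J2 <6,4,1>
C:1↔5 J2 <6,4,2>
#6 <7,4,2>
R:6↔2 J1 <7,5,2>
P:1↔6 J1 <7,6,2>
#7 <8,6,2>
C:5↔6 J2 <8,6,3>
R:1↔7 J1 <8,7,3>
R:3↔7 J1 <8,8,3>
PS:7↔0 J2 <8,8,4>
3×7 − 2×8 − 1×4 = 1

M = 1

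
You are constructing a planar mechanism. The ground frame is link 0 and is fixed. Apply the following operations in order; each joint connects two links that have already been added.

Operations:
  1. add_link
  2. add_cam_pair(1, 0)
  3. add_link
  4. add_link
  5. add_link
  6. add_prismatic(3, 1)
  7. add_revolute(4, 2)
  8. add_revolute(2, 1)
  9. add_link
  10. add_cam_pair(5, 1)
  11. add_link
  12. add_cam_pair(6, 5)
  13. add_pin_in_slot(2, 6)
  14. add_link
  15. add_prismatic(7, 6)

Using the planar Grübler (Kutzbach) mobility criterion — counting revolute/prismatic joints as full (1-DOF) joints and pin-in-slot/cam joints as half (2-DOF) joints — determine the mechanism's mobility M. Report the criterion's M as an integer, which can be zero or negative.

[1;0;0] (link 0 is ground)
L+ [2;0;0]
C(1,0)∈J2 [2;0;1]
L+ [3;0;1]
L+ [4;0;1]
L+ [5;0;1]
P(3,1)∈J1 [5;1;1]
R(4,2)∈J1 [5;2;1]
R(2,1)∈J1 [5;3;1]
L+ [6;3;1]
C(5,1)∈J2 [6;3;2]
L+ [7;3;2]
C(6,5)∈J2 [7;3;3]
PS(2,6)∈J2 [7;3;4]
L+ [8;3;4]
P(7,6)∈J1 [8;4;4]
mobility = 21 − 8 − 4 = 9

M = 9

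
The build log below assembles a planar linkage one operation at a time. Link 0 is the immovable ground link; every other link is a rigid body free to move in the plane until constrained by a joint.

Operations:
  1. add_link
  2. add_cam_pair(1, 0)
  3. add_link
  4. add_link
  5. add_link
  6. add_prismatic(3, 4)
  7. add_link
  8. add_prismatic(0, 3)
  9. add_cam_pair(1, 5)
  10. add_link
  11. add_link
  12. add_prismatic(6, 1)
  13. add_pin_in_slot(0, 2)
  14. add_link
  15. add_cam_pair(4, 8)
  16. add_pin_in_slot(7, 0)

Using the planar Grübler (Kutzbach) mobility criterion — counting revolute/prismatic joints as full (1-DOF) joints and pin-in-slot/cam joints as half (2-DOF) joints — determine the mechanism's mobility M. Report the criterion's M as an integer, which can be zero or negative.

link 0 = ground. State L|J1|J2 = 1|0|0
+link1  2|0|0
C(1,0) f=2→J2  2|0|1
+link2  3|0|1
+link3  4|0|1
+link4  5|0|1
P(3,4) f=1→J1  5|1|1
+link5  6|1|1
P(0,3) f=1→J1  6|2|1
C(1,5) f=2→J2  6|2|2
+link6  7|2|2
+link7  8|2|2
P(6,1) f=1→J1  8|3|2
PS(0,2) f=2→J2  8|3|3
+link8  9|3|3
C(4,8) f=2→J2  9|3|4
PS(7,0) f=2→J2  9|3|5
M = 3(9−1)−2·3−5 = 24−6−5 = 13

M = 13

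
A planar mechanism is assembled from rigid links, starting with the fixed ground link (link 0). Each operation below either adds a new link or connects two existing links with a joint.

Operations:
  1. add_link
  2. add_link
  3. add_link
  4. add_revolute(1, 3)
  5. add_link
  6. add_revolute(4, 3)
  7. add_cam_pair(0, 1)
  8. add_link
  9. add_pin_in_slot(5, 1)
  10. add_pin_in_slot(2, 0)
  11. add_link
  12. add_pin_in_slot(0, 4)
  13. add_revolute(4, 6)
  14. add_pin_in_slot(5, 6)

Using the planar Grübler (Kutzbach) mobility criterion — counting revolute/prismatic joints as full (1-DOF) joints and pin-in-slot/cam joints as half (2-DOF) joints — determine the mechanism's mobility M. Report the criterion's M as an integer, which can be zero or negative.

M = 7

link 0 = ground. State L|J1|J2 = 1|0|0
+link1  2|0|0
+link2  3|0|0
+link3  4|0|0
R(1,3) f=1→J1  4|1|0
+link4  5|1|0
R(4,3) f=1→J1  5|2|0
C(0,1) f=2→J2  5|2|1
+link5  6|2|1
PS(5,1) f=2→J2  6|2|2
PS(2,0) f=2→J2  6|2|3
+link6  7|2|3
PS(0,4) f=2→J2  7|2|4
R(4,6) f=1→J1  7|3|4
PS(5,6) f=2→J2  7|3|5
M = 3(7−1)−2·3−5 = 18−6−5 = 7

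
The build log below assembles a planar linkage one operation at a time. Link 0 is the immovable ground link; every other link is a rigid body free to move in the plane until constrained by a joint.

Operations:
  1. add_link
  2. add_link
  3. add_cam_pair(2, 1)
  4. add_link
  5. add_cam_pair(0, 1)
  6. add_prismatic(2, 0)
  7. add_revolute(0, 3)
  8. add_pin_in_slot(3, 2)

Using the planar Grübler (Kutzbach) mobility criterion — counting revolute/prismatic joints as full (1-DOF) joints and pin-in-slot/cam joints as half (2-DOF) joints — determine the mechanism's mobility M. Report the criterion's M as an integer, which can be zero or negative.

M = 2

[1;0;0] (link 0 is ground)
L+ [2;0;0]
L+ [3;0;0]
C(2,1)∈J2 [3;0;1]
L+ [4;0;1]
C(0,1)∈J2 [4;0;2]
P(2,0)∈J1 [4;1;2]
R(0,3)∈J1 [4;2;2]
PS(3,2)∈J2 [4;2;3]
mobility = 9 − 4 − 3 = 2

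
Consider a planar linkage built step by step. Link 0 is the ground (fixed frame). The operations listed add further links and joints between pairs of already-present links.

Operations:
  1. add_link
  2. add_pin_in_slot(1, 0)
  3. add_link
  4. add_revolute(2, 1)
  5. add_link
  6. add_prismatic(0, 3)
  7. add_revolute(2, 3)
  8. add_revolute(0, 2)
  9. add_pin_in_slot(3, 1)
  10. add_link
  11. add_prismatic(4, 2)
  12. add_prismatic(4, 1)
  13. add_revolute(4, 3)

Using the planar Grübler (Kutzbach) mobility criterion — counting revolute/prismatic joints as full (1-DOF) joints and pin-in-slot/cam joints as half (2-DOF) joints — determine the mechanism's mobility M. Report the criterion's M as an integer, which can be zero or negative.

M = -4

ground; <1,0,0>
#1 <2,0,0>
PS:1↔0 J2 <2,0,1>
#2 <3,0,1>
R:2↔1 J1 <3,1,1>
#3 <4,1,1>
P:0↔3 J1 <4,2,1>
R:2↔3 J1 <4,3,1>
R:0↔2 J1 <4,4,1>
PS:3↔1 J2 <4,4,2>
#4 <5,4,2>
P:4↔2 J1 <5,5,2>
P:4↔1 J1 <5,6,2>
R:4↔3 J1 <5,7,2>
3×4 − 2×7 − 1×2 = -4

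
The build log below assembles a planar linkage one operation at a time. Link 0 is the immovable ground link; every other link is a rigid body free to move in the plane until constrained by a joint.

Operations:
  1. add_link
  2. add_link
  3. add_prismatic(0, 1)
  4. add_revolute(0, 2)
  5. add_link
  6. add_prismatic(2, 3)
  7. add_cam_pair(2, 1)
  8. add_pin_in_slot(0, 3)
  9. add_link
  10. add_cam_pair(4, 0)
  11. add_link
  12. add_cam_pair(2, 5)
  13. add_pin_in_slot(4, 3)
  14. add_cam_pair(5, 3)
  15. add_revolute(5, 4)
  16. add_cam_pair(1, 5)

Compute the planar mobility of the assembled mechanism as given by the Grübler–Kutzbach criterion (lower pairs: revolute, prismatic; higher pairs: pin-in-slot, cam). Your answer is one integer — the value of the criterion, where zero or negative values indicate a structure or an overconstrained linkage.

M = 0

(L,J1,J2)=(1,0,0); link0 fixed
link1: (2,0,0)
link2: (3,0,0)
P 0-1 [J1]: (3,1,0)
R 0-2 [J1]: (3,2,0)
link3: (4,2,0)
P 2-3 [J1]: (4,3,0)
C 2-1 [J2]: (4,3,1)
PS 0-3 [J2]: (4,3,2)
link4: (5,3,2)
C 4-0 [J2]: (5,3,3)
link5: (6,3,3)
C 2-5 [J2]: (6,3,4)
PS 4-3 [J2]: (6,3,5)
C 5-3 [J2]: (6,3,6)
R 5-4 [J1]: (6,4,6)
C 1-5 [J2]: (6,4,7)
Grübler: 3·5 − 2·4 − 7 = 0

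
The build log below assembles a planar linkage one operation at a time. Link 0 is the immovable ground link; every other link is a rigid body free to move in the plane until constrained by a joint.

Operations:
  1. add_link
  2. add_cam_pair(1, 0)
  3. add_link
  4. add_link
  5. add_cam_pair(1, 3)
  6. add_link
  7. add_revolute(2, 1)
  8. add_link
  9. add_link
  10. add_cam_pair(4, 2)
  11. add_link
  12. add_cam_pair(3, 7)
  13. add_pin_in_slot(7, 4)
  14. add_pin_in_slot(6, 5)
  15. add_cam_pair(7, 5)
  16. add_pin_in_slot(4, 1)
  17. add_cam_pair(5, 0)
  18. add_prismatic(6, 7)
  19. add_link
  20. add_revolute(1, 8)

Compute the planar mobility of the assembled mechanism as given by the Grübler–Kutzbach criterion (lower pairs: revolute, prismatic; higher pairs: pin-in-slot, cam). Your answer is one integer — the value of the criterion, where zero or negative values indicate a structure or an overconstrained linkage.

M = 9

link 0 = ground. State L|J1|J2 = 1|0|0
+link1  2|0|0
C(1,0) f=2→J2  2|0|1
+link2  3|0|1
+link3  4|0|1
C(1,3) f=2→J2  4|0|2
+link4  5|0|2
R(2,1) f=1→J1  5|1|2
+link5  6|1|2
+link6  7|1|2
C(4,2) f=2→J2  7|1|3
+link7  8|1|3
C(3,7) f=2→J2  8|1|4
PS(7,4) f=2→J2  8|1|5
PS(6,5) f=2→J2  8|1|6
C(7,5) f=2→J2  8|1|7
PS(4,1) f=2→J2  8|1|8
C(5,0) f=2→J2  8|1|9
P(6,7) f=1→J1  8|2|9
+link8  9|2|9
R(1,8) f=1→J1  9|3|9
M = 3(9−1)−2·3−9 = 24−6−9 = 9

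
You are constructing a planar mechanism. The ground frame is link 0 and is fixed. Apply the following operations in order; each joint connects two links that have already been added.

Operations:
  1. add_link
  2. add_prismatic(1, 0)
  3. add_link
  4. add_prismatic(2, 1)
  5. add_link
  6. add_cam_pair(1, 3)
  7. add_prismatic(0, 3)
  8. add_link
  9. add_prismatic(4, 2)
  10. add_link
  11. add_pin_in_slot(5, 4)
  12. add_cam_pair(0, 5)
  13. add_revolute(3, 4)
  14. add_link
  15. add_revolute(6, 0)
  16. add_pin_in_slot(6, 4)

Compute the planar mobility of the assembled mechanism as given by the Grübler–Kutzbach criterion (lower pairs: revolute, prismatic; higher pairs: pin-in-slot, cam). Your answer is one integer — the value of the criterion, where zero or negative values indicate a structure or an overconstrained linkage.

[1;0;0] (link 0 is ground)
L+ [2;0;0]
P(1,0)∈J1 [2;1;0]
L+ [3;1;0]
P(2,1)∈J1 [3;2;0]
L+ [4;2;0]
C(1,3)∈J2 [4;2;1]
P(0,3)∈J1 [4;3;1]
L+ [5;3;1]
P(4,2)∈J1 [5;4;1]
L+ [6;4;1]
PS(5,4)∈J2 [6;4;2]
C(0,5)∈J2 [6;4;3]
R(3,4)∈J1 [6;5;3]
L+ [7;5;3]
R(6,0)∈J1 [7;6;3]
PS(6,4)∈J2 [7;6;4]
mobility = 18 − 12 − 4 = 2

M = 2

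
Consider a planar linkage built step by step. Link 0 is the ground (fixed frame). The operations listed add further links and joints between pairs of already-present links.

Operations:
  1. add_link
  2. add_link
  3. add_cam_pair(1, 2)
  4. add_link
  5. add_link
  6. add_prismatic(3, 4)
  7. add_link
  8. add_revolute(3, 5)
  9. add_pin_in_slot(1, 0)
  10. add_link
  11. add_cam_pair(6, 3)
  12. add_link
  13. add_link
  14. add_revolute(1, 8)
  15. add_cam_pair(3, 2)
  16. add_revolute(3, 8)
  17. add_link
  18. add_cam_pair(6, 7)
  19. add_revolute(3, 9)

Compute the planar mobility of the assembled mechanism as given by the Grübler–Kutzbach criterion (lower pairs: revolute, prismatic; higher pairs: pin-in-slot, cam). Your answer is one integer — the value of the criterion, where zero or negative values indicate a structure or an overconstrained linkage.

M = 12

(L,J1,J2)=(1,0,0); link0 fixed
link1: (2,0,0)
link2: (3,0,0)
C 1-2 [J2]: (3,0,1)
link3: (4,0,1)
link4: (5,0,1)
P 3-4 [J1]: (5,1,1)
link5: (6,1,1)
R 3-5 [J1]: (6,2,1)
PS 1-0 [J2]: (6,2,2)
link6: (7,2,2)
C 6-3 [J2]: (7,2,3)
link7: (8,2,3)
link8: (9,2,3)
R 1-8 [J1]: (9,3,3)
C 3-2 [J2]: (9,3,4)
R 3-8 [J1]: (9,4,4)
link9: (10,4,4)
C 6-7 [J2]: (10,4,5)
R 3-9 [J1]: (10,5,5)
Grübler: 3·9 − 2·5 − 5 = 12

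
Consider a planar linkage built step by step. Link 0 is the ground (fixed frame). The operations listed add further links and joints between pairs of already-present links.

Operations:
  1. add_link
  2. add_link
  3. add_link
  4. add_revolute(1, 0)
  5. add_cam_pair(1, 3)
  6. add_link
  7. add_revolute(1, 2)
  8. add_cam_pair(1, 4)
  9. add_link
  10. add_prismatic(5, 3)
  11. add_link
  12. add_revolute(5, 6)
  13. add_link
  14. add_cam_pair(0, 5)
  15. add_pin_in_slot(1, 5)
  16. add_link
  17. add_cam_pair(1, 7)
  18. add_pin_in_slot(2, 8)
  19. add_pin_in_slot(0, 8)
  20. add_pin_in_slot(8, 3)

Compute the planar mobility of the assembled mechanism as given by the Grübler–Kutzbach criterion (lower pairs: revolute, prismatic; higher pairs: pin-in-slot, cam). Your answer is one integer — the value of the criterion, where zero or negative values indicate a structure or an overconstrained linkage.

M = 8

ground; <1,0,0>
#1 <2,0,0>
#2 <3,0,0>
#3 <4,0,0>
R:1↔0 J1 <4,1,0>
C:1↔3 J2 <4,1,1>
#4 <5,1,1>
R:1↔2 J1 <5,2,1>
C:1↔4 J2 <5,2,2>
#5 <6,2,2>
P:5↔3 J1 <6,3,2>
#6 <7,3,2>
R:5↔6 J1 <7,4,2>
#7 <8,4,2>
C:0↔5 J2 <8,4,3>
PS:1↔5 J2 <8,4,4>
#8 <9,4,4>
C:1↔7 J2 <9,4,5>
PS:2↔8 J2 <9,4,6>
PS:0↔8 J2 <9,4,7>
PS:8↔3 J2 <9,4,8>
3×8 − 2×4 − 1×8 = 8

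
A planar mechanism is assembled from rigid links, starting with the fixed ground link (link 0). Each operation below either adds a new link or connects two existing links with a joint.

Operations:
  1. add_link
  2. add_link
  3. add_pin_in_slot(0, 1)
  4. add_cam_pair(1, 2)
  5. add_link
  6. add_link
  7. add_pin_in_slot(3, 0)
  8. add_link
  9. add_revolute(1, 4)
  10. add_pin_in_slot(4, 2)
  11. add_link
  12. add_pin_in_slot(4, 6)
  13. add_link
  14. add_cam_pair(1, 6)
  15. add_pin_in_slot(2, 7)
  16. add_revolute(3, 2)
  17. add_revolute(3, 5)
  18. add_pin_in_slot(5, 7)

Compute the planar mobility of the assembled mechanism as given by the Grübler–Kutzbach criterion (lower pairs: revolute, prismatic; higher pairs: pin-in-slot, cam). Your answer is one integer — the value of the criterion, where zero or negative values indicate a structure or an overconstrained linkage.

M = 7

[1;0;0] (link 0 is ground)
L+ [2;0;0]
L+ [3;0;0]
PS(0,1)∈J2 [3;0;1]
C(1,2)∈J2 [3;0;2]
L+ [4;0;2]
L+ [5;0;2]
PS(3,0)∈J2 [5;0;3]
L+ [6;0;3]
R(1,4)∈J1 [6;1;3]
PS(4,2)∈J2 [6;1;4]
L+ [7;1;4]
PS(4,6)∈J2 [7;1;5]
L+ [8;1;5]
C(1,6)∈J2 [8;1;6]
PS(2,7)∈J2 [8;1;7]
R(3,2)∈J1 [8;2;7]
R(3,5)∈J1 [8;3;7]
PS(5,7)∈J2 [8;3;8]
mobility = 21 − 6 − 8 = 7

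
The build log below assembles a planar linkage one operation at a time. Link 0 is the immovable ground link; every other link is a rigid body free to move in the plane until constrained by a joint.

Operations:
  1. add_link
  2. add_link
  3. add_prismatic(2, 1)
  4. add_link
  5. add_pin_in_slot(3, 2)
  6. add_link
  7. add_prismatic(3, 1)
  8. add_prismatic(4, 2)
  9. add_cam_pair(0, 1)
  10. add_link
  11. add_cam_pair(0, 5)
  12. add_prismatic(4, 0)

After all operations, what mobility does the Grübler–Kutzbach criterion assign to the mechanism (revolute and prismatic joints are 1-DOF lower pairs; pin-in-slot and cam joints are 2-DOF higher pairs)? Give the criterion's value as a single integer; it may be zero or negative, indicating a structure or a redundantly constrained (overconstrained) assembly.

M = 4

[1;0;0] (link 0 is ground)
L+ [2;0;0]
L+ [3;0;0]
P(2,1)∈J1 [3;1;0]
L+ [4;1;0]
PS(3,2)∈J2 [4;1;1]
L+ [5;1;1]
P(3,1)∈J1 [5;2;1]
P(4,2)∈J1 [5;3;1]
C(0,1)∈J2 [5;3;2]
L+ [6;3;2]
C(0,5)∈J2 [6;3;3]
P(4,0)∈J1 [6;4;3]
mobility = 15 − 8 − 3 = 4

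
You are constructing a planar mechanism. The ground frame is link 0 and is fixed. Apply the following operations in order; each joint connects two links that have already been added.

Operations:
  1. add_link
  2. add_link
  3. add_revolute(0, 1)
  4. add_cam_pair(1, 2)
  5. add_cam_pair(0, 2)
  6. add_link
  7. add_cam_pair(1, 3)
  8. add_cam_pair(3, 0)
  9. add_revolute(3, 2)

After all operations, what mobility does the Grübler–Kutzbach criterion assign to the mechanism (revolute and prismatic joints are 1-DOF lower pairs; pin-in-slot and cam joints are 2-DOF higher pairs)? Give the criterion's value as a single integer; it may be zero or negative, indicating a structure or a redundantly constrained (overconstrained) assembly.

(L,J1,J2)=(1,0,0); link0 fixed
link1: (2,0,0)
link2: (3,0,0)
R 0-1 [J1]: (3,1,0)
C 1-2 [J2]: (3,1,1)
C 0-2 [J2]: (3,1,2)
link3: (4,1,2)
C 1-3 [J2]: (4,1,3)
C 3-0 [J2]: (4,1,4)
R 3-2 [J1]: (4,2,4)
Grübler: 3·3 − 2·2 − 4 = 1

M = 1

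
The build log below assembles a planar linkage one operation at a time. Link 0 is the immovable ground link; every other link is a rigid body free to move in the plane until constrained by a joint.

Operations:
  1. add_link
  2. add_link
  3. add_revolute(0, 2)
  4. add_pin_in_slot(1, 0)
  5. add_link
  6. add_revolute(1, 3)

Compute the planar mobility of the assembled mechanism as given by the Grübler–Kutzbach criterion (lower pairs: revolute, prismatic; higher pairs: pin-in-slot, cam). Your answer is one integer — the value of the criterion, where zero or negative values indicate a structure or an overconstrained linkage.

[1;0;0] (link 0 is ground)
L+ [2;0;0]
L+ [3;0;0]
R(0,2)∈J1 [3;1;0]
PS(1,0)∈J2 [3;1;1]
L+ [4;1;1]
R(1,3)∈J1 [4;2;1]
mobility = 9 − 4 − 1 = 4

M = 4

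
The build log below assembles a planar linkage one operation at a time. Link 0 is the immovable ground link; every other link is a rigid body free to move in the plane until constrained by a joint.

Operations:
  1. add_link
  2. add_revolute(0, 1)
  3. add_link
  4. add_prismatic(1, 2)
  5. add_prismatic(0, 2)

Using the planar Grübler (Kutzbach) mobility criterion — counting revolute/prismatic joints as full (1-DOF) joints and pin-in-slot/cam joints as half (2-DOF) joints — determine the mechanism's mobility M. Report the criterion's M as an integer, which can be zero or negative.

M = 0

ground; <1,0,0>
#1 <2,0,0>
R:0↔1 J1 <2,1,0>
#2 <3,1,0>
P:1↔2 J1 <3,2,0>
P:0↔2 J1 <3,3,0>
3×2 − 2×3 − 1×0 = 0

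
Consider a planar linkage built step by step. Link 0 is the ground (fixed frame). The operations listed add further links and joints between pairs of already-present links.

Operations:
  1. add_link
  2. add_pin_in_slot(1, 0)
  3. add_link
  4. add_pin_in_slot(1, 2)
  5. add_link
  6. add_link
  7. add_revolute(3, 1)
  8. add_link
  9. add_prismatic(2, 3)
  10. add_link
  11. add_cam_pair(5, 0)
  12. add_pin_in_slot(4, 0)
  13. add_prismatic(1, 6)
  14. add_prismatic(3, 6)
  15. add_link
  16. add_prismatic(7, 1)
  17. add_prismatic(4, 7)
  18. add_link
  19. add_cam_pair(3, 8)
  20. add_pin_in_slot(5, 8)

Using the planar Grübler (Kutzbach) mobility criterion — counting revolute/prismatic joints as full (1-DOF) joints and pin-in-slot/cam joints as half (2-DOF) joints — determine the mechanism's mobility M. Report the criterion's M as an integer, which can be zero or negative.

link 0 = ground. State L|J1|J2 = 1|0|0
+link1  2|0|0
PS(1,0) f=2→J2  2|0|1
+link2  3|0|1
PS(1,2) f=2→J2  3|0|2
+link3  4|0|2
+link4  5|0|2
R(3,1) f=1→J1  5|1|2
+link5  6|1|2
P(2,3) f=1→J1  6|2|2
+link6  7|2|2
C(5,0) f=2→J2  7|2|3
PS(4,0) f=2→J2  7|2|4
P(1,6) f=1→J1  7|3|4
P(3,6) f=1→J1  7|4|4
+link7  8|4|4
P(7,1) f=1→J1  8|5|4
P(4,7) f=1→J1  8|6|4
+link8  9|6|4
C(3,8) f=2→J2  9|6|5
PS(5,8) f=2→J2  9|6|6
M = 3(9−1)−2·6−6 = 24−12−6 = 6

M = 6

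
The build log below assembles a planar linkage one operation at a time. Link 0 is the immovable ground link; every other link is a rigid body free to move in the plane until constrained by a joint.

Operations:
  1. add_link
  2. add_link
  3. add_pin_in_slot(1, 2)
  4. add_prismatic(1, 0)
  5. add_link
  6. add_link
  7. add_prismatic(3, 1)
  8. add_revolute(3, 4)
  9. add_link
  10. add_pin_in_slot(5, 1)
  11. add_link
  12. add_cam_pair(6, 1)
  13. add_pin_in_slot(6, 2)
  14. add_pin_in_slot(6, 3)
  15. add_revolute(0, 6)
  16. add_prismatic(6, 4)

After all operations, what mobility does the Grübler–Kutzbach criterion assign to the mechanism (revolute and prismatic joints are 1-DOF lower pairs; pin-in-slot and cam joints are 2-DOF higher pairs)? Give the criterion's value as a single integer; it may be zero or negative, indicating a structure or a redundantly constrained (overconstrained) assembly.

M = 3

(L,J1,J2)=(1,0,0); link0 fixed
link1: (2,0,0)
link2: (3,0,0)
PS 1-2 [J2]: (3,0,1)
P 1-0 [J1]: (3,1,1)
link3: (4,1,1)
link4: (5,1,1)
P 3-1 [J1]: (5,2,1)
R 3-4 [J1]: (5,3,1)
link5: (6,3,1)
PS 5-1 [J2]: (6,3,2)
link6: (7,3,2)
C 6-1 [J2]: (7,3,3)
PS 6-2 [J2]: (7,3,4)
PS 6-3 [J2]: (7,3,5)
R 0-6 [J1]: (7,4,5)
P 6-4 [J1]: (7,5,5)
Grübler: 3·6 − 2·5 − 5 = 3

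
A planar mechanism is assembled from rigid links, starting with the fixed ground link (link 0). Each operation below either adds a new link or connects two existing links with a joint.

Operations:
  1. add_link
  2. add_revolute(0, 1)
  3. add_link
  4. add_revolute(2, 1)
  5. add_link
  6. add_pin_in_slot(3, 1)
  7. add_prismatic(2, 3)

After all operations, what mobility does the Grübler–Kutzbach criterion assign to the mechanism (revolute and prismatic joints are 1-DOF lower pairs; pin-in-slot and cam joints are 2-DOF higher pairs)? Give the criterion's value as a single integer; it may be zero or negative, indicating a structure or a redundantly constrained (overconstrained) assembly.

ground; <1,0,0>
#1 <2,0,0>
R:0↔1 J1 <2,1,0>
#2 <3,1,0>
R:2↔1 J1 <3,2,0>
#3 <4,2,0>
PS:3↔1 J2 <4,2,1>
P:2↔3 J1 <4,3,1>
3×3 − 2×3 − 1×1 = 2

M = 2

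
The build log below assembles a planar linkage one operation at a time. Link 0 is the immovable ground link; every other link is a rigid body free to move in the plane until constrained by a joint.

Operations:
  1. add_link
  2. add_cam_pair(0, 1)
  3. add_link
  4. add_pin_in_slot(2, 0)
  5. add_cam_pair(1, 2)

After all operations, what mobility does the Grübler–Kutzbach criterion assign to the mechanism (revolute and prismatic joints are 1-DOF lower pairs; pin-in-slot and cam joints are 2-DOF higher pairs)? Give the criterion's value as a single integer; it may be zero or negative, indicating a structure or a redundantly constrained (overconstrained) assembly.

M = 3

(L,J1,J2)=(1,0,0); link0 fixed
link1: (2,0,0)
C 0-1 [J2]: (2,0,1)
link2: (3,0,1)
PS 2-0 [J2]: (3,0,2)
C 1-2 [J2]: (3,0,3)
Grübler: 3·2 − 2·0 − 3 = 3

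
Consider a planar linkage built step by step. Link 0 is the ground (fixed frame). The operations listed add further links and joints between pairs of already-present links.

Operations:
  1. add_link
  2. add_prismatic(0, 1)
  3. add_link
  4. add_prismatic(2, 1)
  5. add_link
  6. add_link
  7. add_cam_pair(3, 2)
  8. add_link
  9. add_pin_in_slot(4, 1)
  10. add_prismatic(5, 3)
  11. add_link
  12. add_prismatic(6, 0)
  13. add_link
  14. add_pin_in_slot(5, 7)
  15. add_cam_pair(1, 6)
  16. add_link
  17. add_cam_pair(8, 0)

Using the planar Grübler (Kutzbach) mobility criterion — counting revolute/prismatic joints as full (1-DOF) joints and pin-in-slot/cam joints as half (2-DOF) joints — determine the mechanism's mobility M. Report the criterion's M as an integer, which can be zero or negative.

M = 11

link 0 = ground. State L|J1|J2 = 1|0|0
+link1  2|0|0
P(0,1) f=1→J1  2|1|0
+link2  3|1|0
P(2,1) f=1→J1  3|2|0
+link3  4|2|0
+link4  5|2|0
C(3,2) f=2→J2  5|2|1
+link5  6|2|1
PS(4,1) f=2→J2  6|2|2
P(5,3) f=1→J1  6|3|2
+link6  7|3|2
P(6,0) f=1→J1  7|4|2
+link7  8|4|2
PS(5,7) f=2→J2  8|4|3
C(1,6) f=2→J2  8|4|4
+link8  9|4|4
C(8,0) f=2→J2  9|4|5
M = 3(9−1)−2·4−5 = 24−8−5 = 11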